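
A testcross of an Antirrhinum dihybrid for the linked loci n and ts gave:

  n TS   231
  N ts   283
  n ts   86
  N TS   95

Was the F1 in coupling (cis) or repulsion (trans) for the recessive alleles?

The two most frequent classes are N ts (283) and n TS (231); these are the parental (non-recombinant) types.
So the F1 carried N ts on one chromosome and n TS on the other — the recessive alleles are on opposite chromosomes (trans / repulsion).

trans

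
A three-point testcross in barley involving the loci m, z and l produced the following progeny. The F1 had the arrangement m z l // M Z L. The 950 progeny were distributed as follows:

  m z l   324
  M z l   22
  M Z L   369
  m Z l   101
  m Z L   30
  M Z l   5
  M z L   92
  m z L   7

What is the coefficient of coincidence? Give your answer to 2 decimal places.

The two rarest classes, m z L and M Z l, are the double crossovers. Comparing them with the parentals, only the l allele has switched, so l is the middle locus and the order is z – l – m.
z–l: (193 + 12)/950 = 0.2158; l–m: (52 + 12)/950 = 0.0674.
Expected DCO frequency = 0.2158 × 0.0674 ≈ 0.01454; observed = 12/950 ≈ 0.01263.
Coefficient of coincidence = 0.01263/0.01454 ≈ 0.87.

0.87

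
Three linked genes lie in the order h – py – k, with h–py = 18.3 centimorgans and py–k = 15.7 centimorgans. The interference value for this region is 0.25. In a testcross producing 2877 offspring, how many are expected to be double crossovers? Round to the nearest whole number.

62

Map distances give recombination frequencies of 0.183 and 0.157 for the two intervals.
With interference 0.25 (so coincidence = 0.75), expected double-crossover frequency = 0.183 × 0.157 × 0.75 = 0.02155.
Expected number = 0.02155 × 2877 = 61.99 ≈ 62.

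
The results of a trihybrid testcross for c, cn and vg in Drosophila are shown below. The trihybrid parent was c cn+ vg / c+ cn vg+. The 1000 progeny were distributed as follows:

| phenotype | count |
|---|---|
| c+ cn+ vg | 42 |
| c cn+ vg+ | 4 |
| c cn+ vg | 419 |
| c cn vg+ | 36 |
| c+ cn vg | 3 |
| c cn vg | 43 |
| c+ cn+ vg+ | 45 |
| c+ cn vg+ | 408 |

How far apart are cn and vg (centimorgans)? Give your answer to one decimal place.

9.5 centimorgans

The two rarest classes, c cn+ vg+ and c+ cn vg, are the double crossovers. Comparing them with the parentals, only the vg allele has switched, so vg is the middle locus and the order is c – vg – cn.
Crossovers in the vg–cn interval produce the single-crossover classes c cn vg and c+ cn+ vg+ (43 + 45 = 88) plus the double crossovers (7).
RF(vg–cn) = (88 + 7) / 1000 = 95/1000 = 0.0950 → 9.5 centimorgans.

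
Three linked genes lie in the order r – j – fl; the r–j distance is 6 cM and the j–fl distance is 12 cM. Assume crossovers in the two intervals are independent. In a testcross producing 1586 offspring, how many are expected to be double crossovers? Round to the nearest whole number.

Map distances give recombination frequencies of 0.060 and 0.120 for the two intervals.
With no interference, expected double-crossover frequency = 0.060 × 0.120 = 0.00720.
Expected number = 0.00720 × 1586 = 11.42 ≈ 11.

11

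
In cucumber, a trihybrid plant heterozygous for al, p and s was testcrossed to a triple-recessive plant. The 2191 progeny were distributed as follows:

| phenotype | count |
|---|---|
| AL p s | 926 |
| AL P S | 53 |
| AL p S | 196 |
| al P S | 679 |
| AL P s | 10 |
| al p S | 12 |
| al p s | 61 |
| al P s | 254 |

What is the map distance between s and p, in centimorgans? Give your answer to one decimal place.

21.5 centimorgans

The two most frequent reciprocal classes, AL p s and al P S, are the parental types, so the F1 was AL p s / al P S.
The two rarest classes, AL P s and al p S, are the double crossovers. Comparing them with the parentals, only the p allele has switched, so p is the middle locus and the order is al – p – s.
Crossovers in the p–s interval produce the single-crossover classes AL p S and al P s (196 + 254 = 450) plus the double crossovers (22).
RF(p–s) = (450 + 22) / 2191 = 472/2191 = 0.2154 → 21.5 centimorgans.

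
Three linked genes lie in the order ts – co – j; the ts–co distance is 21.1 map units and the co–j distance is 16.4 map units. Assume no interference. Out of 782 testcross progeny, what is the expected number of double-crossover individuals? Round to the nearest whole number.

Map distances give recombination frequencies of 0.211 and 0.164 for the two intervals.
With no interference, expected double-crossover frequency = 0.211 × 0.164 = 0.03460.
Expected number = 0.03460 × 782 = 27.06 ≈ 27.

27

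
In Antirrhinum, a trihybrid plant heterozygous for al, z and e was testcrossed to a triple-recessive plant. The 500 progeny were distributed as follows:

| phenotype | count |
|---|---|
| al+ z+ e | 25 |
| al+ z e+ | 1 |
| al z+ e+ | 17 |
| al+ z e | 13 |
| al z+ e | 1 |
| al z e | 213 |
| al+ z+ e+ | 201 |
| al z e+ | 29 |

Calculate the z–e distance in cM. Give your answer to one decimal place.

11.2 cM

The two most frequent reciprocal classes, al z e and al+ z+ e+, are the parental types, so the F1 was al z e / al+ z+ e+.
The two rarest classes, al z+ e and al+ z e+, are the double crossovers. Comparing them with the parentals, only the z allele has switched, so z is the middle locus and the order is al – z – e.
Crossovers in the z–e interval produce the single-crossover classes al z e+ and al+ z+ e (29 + 25 = 54) plus the double crossovers (2).
RF(z–e) = (54 + 2) / 500 = 56/500 = 0.1120 → 11.2 cM.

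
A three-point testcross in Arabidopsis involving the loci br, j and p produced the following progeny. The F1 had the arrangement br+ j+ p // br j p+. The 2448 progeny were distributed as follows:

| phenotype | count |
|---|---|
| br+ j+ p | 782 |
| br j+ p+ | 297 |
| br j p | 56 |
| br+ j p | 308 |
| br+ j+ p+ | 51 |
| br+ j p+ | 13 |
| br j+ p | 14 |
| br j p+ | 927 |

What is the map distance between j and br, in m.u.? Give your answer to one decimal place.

25.8 m.u.

The two rarest classes, br j+ p and br+ j p+, are the double crossovers. Comparing them with the parentals, only the br allele has switched, so br is the middle locus and the order is j – br – p.
Crossovers in the j–br interval produce the single-crossover classes br+ j p and br j+ p+ (308 + 297 = 605) plus the double crossovers (27).
RF(j–br) = (605 + 27) / 2448 = 632/2448 = 0.2582 → 25.8 m.u.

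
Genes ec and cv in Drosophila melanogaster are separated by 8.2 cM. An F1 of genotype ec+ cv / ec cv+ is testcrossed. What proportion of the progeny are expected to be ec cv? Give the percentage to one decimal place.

4.1%

A map distance of 8.2 cM corresponds to a recombination frequency of 0.082.
The F1 is ec+ cv / ec cv+, so ec cv is a recombinant gamete class with expected frequency r/2 = 0.082/2 = 0.0410.
That is 0.0410 = 4.1% of the progeny.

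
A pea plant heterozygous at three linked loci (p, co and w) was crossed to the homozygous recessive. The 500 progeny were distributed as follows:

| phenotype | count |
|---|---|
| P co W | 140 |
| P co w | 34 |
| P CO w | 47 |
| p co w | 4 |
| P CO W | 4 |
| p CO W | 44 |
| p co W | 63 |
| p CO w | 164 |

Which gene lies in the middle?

co

The two most frequent reciprocal classes, p CO w and P co W, are the parental types, so the F1 was p CO w / P co W.
The two rarest classes, p co w and P CO W, are the double crossovers. Comparing them with the parentals, only the co allele has switched, so co is the middle locus and the order is w – co – p.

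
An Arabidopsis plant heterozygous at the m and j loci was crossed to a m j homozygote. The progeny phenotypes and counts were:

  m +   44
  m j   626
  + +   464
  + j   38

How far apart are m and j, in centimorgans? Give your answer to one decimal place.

The two most frequent classes, + + (464) and m j (626), are the parental types, so the F1 was + + / m j.
The recombinant classes are + j and m +: 38 + 44 = 82.
Recombination frequency = 82/1172 = 0.0700 ≈ 7.0%, i.e. 7.0 centimorgans.

7.0 centimorgans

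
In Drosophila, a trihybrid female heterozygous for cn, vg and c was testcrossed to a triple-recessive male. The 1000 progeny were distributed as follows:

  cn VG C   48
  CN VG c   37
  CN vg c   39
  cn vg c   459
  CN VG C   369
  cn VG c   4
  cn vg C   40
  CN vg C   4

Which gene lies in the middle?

The two most frequent reciprocal classes, CN VG C and cn vg c, are the parental types, so the F1 was CN VG C / cn vg c.
The two rarest classes, CN vg C and cn VG c, are the double crossovers. Comparing them with the parentals, only the vg allele has switched, so vg is the middle locus and the order is cn – vg – c.

vg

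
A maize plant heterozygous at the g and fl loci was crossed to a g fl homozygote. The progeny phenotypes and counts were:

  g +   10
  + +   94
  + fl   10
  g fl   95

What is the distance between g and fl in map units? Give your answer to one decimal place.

The two most frequent classes, + + (94) and g fl (95), are the parental types, so the F1 was + + / g fl.
The recombinant classes are + fl and g +: 10 + 10 = 20.
Recombination frequency = 20/209 = 0.0957 ≈ 9.6%, i.e. 9.6 map units.

9.6 map units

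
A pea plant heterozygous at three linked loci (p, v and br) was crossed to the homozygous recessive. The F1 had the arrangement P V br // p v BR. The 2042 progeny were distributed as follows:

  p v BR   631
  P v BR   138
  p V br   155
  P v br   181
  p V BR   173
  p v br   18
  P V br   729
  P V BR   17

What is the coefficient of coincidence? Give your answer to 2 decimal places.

0.56

The two rarest classes, P V BR and p v br, are the double crossovers. Comparing them with the parentals, only the br allele has switched, so br is the middle locus and the order is p – br – v.
p–br: (293 + 35)/2042 = 0.1606; br–v: (354 + 35)/2042 = 0.1905.
Expected DCO frequency = 0.1606 × 0.1905 ≈ 0.03059; observed = 35/2042 ≈ 0.01714.
Coefficient of coincidence = 0.01714/0.03059 ≈ 0.56.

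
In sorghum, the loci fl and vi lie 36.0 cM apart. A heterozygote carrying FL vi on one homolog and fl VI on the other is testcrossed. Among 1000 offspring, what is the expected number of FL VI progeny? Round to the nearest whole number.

180

A map distance of 36.0 cM corresponds to a recombination frequency of 0.360.
The F1 is FL vi / fl VI, so FL VI is a recombinant gamete class with expected frequency r/2 = 0.360/2 = 0.1800.
Expected number = 0.1800 × 1000 = 180.00 ≈ 180.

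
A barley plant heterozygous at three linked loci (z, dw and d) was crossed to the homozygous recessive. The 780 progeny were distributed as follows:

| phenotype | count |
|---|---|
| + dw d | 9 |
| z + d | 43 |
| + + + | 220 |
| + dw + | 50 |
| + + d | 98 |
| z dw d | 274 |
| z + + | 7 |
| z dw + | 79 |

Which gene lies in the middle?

The two most frequent reciprocal classes, + + + and z dw d, are the parental types, so the F1 was + + + / z dw d.
The two rarest classes, z + + and + dw d, are the double crossovers. Comparing them with the parentals, only the z allele has switched, so z is the middle locus and the order is dw – z – d.

z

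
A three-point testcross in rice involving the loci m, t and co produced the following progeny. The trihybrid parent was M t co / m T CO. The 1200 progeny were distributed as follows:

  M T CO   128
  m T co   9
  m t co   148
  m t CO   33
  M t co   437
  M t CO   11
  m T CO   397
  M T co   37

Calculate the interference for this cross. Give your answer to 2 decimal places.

The two rarest classes, M t CO and m T co, are the double crossovers. Comparing them with the parentals, only the co allele has switched, so co is the middle locus and the order is t – co – m.
t–co: (70 + 20)/1200 = 0.0750; co–m: (276 + 20)/1200 = 0.2467.
Expected DCO frequency = 0.0750 × 0.2467 ≈ 0.01850; observed = 20/1200 ≈ 0.01667.
Coefficient of coincidence = 0.01667/0.01850 ≈ 0.90; interference = 1 − 0.90 = 0.10.

0.10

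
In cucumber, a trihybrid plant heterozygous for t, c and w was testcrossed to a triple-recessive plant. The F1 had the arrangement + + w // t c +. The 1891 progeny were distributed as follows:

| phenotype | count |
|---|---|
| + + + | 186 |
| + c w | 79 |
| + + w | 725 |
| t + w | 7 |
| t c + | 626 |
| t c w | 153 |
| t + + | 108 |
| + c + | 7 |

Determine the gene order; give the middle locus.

The two rarest classes, t + w and + c +, are the double crossovers. Comparing them with the parentals, only the t allele has switched, so t is the middle locus and the order is c – t – w.

t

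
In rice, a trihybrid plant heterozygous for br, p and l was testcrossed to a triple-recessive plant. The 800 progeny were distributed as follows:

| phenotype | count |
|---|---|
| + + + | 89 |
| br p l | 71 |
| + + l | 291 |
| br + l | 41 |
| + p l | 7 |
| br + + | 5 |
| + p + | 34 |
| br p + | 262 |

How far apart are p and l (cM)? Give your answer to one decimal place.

21.5 cM

The two most frequent reciprocal classes, br p + and + + l, are the parental types, so the F1 was br p + / + + l.
The two rarest classes, br + + and + p l, are the double crossovers. Comparing them with the parentals, only the p allele has switched, so p is the middle locus and the order is br – p – l.
Crossovers in the p–l interval produce the single-crossover classes br p l and + + + (71 + 89 = 160) plus the double crossovers (12).
RF(p–l) = (160 + 12) / 800 = 172/800 = 0.2150 → 21.5 cM.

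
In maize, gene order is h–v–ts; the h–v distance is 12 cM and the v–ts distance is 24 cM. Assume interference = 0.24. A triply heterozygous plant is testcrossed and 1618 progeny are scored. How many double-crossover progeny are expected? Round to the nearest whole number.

35

Map distances give recombination frequencies of 0.120 and 0.240 for the two intervals.
With interference 0.24 (so coincidence = 0.76), expected double-crossover frequency = 0.120 × 0.240 × 0.76 = 0.02189.
Expected number = 0.02189 × 1618 = 35.41 ≈ 35.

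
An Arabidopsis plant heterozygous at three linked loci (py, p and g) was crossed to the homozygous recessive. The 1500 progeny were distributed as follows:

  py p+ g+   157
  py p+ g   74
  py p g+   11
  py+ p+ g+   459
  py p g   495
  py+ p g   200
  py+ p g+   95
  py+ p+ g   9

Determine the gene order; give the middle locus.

The two most frequent reciprocal classes, py+ p+ g+ and py p g, are the parental types, so the F1 was py+ p+ g+ / py p g.
The two rarest classes, py+ p+ g and py p g+, are the double crossovers. Comparing them with the parentals, only the g allele has switched, so g is the middle locus and the order is p – g – py.

g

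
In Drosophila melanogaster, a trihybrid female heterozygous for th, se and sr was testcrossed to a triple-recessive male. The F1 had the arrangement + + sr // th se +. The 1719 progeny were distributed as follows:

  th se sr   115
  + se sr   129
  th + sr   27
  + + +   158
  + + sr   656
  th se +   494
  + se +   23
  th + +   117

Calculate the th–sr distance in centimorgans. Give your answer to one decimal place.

The two rarest classes, th + sr and + se +, are the double crossovers. Comparing them with the parentals, only the th allele has switched, so th is the middle locus and the order is se – th – sr.
Crossovers in the th–sr interval produce the single-crossover classes + + + and th se sr (158 + 115 = 273) plus the double crossovers (50).
RF(th–sr) = (273 + 50) / 1719 = 323/1719 = 0.1879 → 18.8 centimorgans.

18.8 centimorgans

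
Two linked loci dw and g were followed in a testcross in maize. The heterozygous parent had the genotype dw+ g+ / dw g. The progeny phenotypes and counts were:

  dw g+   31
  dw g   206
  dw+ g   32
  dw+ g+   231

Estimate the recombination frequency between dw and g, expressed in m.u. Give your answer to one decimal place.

12.6 m.u.

The recombinant classes are dw+ g and dw g+: 32 + 31 = 63.
Recombination frequency = 63/500 = 0.1260 ≈ 12.6%, i.e. 12.6 m.u.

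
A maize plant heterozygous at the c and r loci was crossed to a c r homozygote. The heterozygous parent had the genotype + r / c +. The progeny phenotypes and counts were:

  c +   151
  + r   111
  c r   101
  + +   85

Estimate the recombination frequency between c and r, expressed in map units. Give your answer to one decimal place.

41.5 map units

The recombinant classes are + + and c r: 85 + 101 = 186.
Recombination frequency = 186/448 = 0.4152 ≈ 41.5%, i.e. 41.5 map units.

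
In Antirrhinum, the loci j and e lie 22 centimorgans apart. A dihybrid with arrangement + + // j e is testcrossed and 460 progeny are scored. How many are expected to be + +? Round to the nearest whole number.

A map distance of 22 centimorgans corresponds to a recombination frequency of 0.220.
The F1 is + + / j e, so + + is a parental gamete class with expected frequency (1 − r)/2 = 0.780/2 = 0.3900.
Expected number = 0.3900 × 460 = 179.40 ≈ 179.

179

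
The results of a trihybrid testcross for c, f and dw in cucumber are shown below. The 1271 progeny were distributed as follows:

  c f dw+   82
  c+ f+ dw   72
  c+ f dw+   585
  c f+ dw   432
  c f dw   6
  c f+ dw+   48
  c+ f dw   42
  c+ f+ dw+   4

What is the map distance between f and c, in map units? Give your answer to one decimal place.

The two most frequent reciprocal classes, c+ f dw+ and c f+ dw, are the parental types, so the F1 was c+ f dw+ / c f+ dw.
The two rarest classes, c+ f+ dw+ and c f dw, are the double crossovers. Comparing them with the parentals, only the f allele has switched, so f is the middle locus and the order is c – f – dw.
Crossovers in the c–f interval produce the single-crossover classes c f dw+ and c+ f+ dw (82 + 72 = 154) plus the double crossovers (10).
RF(c–f) = (154 + 10) / 1271 = 164/1271 = 0.1290 → 12.9 map units.

12.9 map units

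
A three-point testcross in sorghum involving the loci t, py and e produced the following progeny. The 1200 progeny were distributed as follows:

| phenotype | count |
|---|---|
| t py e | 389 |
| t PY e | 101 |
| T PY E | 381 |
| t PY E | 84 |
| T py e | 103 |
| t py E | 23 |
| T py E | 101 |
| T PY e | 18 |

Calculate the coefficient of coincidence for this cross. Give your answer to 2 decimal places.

The two most frequent reciprocal classes, T PY E and t py e, are the parental types, so the F1 was T PY E / t py e.
The two rarest classes, T PY e and t py E, are the double crossovers. Comparing them with the parentals, only the e allele has switched, so e is the middle locus and the order is t – e – py.
t–e: (187 + 41)/1200 = 0.1900; e–py: (202 + 41)/1200 = 0.2025.
Expected DCO frequency = 0.1900 × 0.2025 ≈ 0.03848; observed = 41/1200 ≈ 0.03417.
Coefficient of coincidence = 0.03417/0.03848 ≈ 0.89.

0.89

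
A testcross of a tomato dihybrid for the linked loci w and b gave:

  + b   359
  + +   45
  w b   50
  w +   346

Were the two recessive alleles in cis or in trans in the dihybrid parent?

trans

The two most frequent classes are + b (359) and w + (346); these are the parental (non-recombinant) types.
So the F1 carried + b on one chromosome and w + on the other — the recessive alleles are on opposite chromosomes (trans / repulsion).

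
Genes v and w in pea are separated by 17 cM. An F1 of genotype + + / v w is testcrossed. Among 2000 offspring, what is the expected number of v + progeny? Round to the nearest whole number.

170

A map distance of 17 cM corresponds to a recombination frequency of 0.170.
The F1 is + + / v w, so v + is a recombinant gamete class with expected frequency r/2 = 0.170/2 = 0.0850.
Expected number = 0.0850 × 2000 = 170.00 ≈ 170.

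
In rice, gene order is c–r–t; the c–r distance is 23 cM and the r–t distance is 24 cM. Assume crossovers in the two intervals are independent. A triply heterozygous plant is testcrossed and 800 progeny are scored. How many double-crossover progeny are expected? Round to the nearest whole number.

Map distances give recombination frequencies of 0.230 and 0.240 for the two intervals.
With no interference, expected double-crossover frequency = 0.230 × 0.240 = 0.05520.
Expected number = 0.05520 × 800 = 44.16 ≈ 44.

44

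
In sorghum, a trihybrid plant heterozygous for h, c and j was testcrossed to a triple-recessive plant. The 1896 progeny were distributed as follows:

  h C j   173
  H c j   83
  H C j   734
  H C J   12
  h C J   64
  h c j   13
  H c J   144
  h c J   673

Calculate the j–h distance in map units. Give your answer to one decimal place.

The two most frequent reciprocal classes, h c J and H C j, are the parental types, so the F1 was h c J / H C j.
The two rarest classes, h c j and H C J, are the double crossovers. Comparing them with the parentals, only the j allele has switched, so j is the middle locus and the order is c – j – h.
Crossovers in the j–h interval produce the single-crossover classes H c J and h C j (144 + 173 = 317) plus the double crossovers (25).
RF(j–h) = (317 + 25) / 1896 = 342/1896 = 0.1804 → 18.0 map units.

18.0 map units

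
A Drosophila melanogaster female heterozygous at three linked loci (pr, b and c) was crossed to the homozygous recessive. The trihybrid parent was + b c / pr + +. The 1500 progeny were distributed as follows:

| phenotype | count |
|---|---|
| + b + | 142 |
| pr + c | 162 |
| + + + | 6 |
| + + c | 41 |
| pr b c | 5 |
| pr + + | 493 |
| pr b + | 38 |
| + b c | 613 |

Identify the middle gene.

The two rarest classes, pr b c and + + +, are the double crossovers. Comparing them with the parentals, only the pr allele has switched, so pr is the middle locus and the order is c – pr – b.

pr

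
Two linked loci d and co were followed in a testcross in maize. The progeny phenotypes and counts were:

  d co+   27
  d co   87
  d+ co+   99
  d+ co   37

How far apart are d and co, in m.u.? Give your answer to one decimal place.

25.6 m.u.

The two most frequent classes, d+ co+ (99) and d co (87), are the parental types, so the F1 was d+ co+ / d co.
The recombinant classes are d+ co and d co+: 37 + 27 = 64.
Recombination frequency = 64/250 = 0.2560 ≈ 25.6%, i.e. 25.6 m.u.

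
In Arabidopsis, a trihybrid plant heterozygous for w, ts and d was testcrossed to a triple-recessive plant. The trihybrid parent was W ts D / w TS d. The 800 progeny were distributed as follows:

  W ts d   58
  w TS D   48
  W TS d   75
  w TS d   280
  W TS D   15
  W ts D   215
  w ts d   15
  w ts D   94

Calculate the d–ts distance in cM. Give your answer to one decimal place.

The two rarest classes, W TS D and w ts d, are the double crossovers. Comparing them with the parentals, only the ts allele has switched, so ts is the middle locus and the order is d – ts – w.
Crossovers in the d–ts interval produce the single-crossover classes W ts d and w TS D (58 + 48 = 106) plus the double crossovers (30).
RF(d–ts) = (106 + 30) / 800 = 136/800 = 0.1700 → 17.0 cM.

17.0 cM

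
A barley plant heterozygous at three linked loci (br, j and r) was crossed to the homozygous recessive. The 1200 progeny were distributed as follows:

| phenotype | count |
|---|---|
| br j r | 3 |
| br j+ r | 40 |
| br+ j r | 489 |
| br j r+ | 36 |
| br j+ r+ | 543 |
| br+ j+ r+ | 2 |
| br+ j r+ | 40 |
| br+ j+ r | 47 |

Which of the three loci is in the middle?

The two most frequent reciprocal classes, br+ j r and br j+ r+, are the parental types, so the F1 was br+ j r / br j+ r+.
The two rarest classes, br j r and br+ j+ r+, are the double crossovers. Comparing them with the parentals, only the br allele has switched, so br is the middle locus and the order is r – br – j.

br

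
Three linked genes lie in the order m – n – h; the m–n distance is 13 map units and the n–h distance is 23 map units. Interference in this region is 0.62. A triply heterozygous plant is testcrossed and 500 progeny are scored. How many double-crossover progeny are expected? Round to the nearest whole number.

Map distances give recombination frequencies of 0.130 and 0.230 for the two intervals.
With interference 0.62 (so coincidence = 0.38), expected double-crossover frequency = 0.130 × 0.230 × 0.38 = 0.01136.
Expected number = 0.01136 × 500 = 5.68 ≈ 6.

6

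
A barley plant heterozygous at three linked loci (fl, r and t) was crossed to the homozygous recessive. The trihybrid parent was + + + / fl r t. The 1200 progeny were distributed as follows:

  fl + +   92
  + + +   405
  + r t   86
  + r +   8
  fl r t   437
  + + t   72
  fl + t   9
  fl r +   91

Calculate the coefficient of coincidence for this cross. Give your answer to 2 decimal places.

The two rarest classes, + r + and fl + t, are the double crossovers. Comparing them with the parentals, only the r allele has switched, so r is the middle locus and the order is t – r – fl.
t–r: (163 + 17)/1200 = 0.1500; r–fl: (178 + 17)/1200 = 0.1625.
Expected DCO frequency = 0.1500 × 0.1625 ≈ 0.02438; observed = 17/1200 ≈ 0.01417.
Coefficient of coincidence = 0.01417/0.02438 ≈ 0.58.

0.58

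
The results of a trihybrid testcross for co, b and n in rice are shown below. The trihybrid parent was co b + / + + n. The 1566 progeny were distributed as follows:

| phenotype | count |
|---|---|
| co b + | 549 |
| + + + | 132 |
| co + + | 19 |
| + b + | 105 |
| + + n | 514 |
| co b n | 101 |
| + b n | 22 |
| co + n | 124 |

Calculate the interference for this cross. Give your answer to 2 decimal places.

0.13

The two rarest classes, co + + and + b n, are the double crossovers. Comparing them with the parentals, only the b allele has switched, so b is the middle locus and the order is co – b – n.
co–b: (229 + 41)/1566 = 0.1724; b–n: (233 + 41)/1566 = 0.1750.
Expected DCO frequency = 0.1724 × 0.1750 ≈ 0.03017; observed = 41/1566 ≈ 0.02618.
Coefficient of coincidence = 0.02618/0.03017 ≈ 0.87; interference = 1 − 0.87 = 0.13.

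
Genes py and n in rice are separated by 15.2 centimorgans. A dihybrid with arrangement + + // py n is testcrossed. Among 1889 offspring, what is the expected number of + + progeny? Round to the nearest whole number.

A map distance of 15.2 centimorgans corresponds to a recombination frequency of 0.152.
The F1 is + + / py n, so + + is a parental gamete class with expected frequency (1 − r)/2 = 0.848/2 = 0.4240.
Expected number = 0.4240 × 1889 = 800.94 ≈ 801.

801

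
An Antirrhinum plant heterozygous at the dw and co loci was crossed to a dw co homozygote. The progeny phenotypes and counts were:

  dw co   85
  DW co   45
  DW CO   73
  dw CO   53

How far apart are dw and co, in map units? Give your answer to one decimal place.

38.3 map units

The two most frequent classes, DW CO (73) and dw co (85), are the parental types, so the F1 was DW CO / dw co.
The recombinant classes are DW co and dw CO: 45 + 53 = 98.
Recombination frequency = 98/256 = 0.3828 ≈ 38.3%, i.e. 38.3 map units.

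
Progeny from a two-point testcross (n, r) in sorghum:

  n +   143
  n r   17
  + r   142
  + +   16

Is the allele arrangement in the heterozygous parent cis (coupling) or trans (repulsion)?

trans

The two most frequent classes are + r (142) and n + (143); these are the parental (non-recombinant) types.
So the F1 carried + r on one chromosome and n + on the other — the recessive alleles are on opposite chromosomes (trans / repulsion).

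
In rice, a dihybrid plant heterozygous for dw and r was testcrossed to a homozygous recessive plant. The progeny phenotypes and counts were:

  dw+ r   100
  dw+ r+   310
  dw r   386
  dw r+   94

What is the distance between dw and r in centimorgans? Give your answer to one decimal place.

21.8 centimorgans

The two most frequent classes, dw+ r+ (310) and dw r (386), are the parental types, so the F1 was dw+ r+ / dw r.
The recombinant classes are dw+ r and dw r+: 100 + 94 = 194.
Recombination frequency = 194/890 = 0.2180 ≈ 21.8%, i.e. 21.8 centimorgans.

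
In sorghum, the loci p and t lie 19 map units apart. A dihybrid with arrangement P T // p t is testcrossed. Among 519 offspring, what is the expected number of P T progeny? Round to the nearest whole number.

A map distance of 19 map units corresponds to a recombination frequency of 0.190.
The F1 is P T / p t, so P T is a parental gamete class with expected frequency (1 − r)/2 = 0.810/2 = 0.4050.
Expected number = 0.4050 × 519 = 210.20 ≈ 210.

210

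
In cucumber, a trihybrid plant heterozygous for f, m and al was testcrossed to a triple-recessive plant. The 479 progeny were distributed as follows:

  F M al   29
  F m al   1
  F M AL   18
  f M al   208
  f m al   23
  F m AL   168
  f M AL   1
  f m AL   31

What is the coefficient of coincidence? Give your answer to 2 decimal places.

The two most frequent reciprocal classes, f M al and F m AL, are the parental types, so the F1 was f M al / F m AL.
The two rarest classes, f M AL and F m al, are the double crossovers. Comparing them with the parentals, only the al allele has switched, so al is the middle locus and the order is f – al – m.
f–al: (60 + 2)/479 = 0.1294; al–m: (41 + 2)/479 = 0.0898.
Expected DCO frequency = 0.1294 × 0.0898 ≈ 0.01162; observed = 2/479 ≈ 0.00418.
Coefficient of coincidence = 0.00418/0.01162 ≈ 0.36.

0.36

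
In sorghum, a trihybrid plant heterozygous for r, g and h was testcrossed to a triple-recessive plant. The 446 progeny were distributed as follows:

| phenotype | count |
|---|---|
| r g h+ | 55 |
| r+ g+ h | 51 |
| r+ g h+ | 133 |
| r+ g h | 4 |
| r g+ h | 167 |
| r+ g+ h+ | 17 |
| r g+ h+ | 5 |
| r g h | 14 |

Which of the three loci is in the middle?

The two most frequent reciprocal classes, r g+ h and r+ g h+, are the parental types, so the F1 was r g+ h / r+ g h+.
The two rarest classes, r g+ h+ and r+ g h, are the double crossovers. Comparing them with the parentals, only the h allele has switched, so h is the middle locus and the order is g – h – r.

h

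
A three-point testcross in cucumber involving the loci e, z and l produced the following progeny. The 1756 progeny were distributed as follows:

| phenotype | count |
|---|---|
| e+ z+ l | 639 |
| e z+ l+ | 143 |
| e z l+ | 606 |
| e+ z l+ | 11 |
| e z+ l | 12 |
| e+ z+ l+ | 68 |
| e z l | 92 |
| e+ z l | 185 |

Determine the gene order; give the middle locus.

The two most frequent reciprocal classes, e+ z+ l and e z l+, are the parental types, so the F1 was e+ z+ l / e z l+.
The two rarest classes, e z+ l and e+ z l+, are the double crossovers. Comparing them with the parentals, only the e allele has switched, so e is the middle locus and the order is l – e – z.

e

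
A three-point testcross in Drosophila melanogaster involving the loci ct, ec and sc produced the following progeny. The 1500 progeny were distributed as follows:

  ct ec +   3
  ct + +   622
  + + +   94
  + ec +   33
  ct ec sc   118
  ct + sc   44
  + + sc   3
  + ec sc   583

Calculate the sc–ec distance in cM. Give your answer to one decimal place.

The two most frequent reciprocal classes, + ec sc and ct + +, are the parental types, so the F1 was + ec sc / ct + +.
The two rarest classes, + + sc and ct ec +, are the double crossovers. Comparing them with the parentals, only the ec allele has switched, so ec is the middle locus and the order is sc – ec – ct.
Crossovers in the sc–ec interval produce the single-crossover classes + ec + and ct + sc (33 + 44 = 77) plus the double crossovers (6).
RF(sc–ec) = (77 + 6) / 1500 = 83/1500 = 0.0553 → 5.5 cM.

5.5 cM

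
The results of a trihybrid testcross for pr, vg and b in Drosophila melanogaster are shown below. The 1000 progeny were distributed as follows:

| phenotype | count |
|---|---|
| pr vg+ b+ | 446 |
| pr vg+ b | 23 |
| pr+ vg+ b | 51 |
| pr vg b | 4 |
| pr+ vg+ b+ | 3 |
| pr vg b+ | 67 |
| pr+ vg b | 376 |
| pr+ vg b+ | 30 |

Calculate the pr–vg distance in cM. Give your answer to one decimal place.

The two most frequent reciprocal classes, pr vg+ b+ and pr+ vg b, are the parental types, so the F1 was pr vg+ b+ / pr+ vg b.
The two rarest classes, pr+ vg+ b+ and pr vg b, are the double crossovers. Comparing them with the parentals, only the pr allele has switched, so pr is the middle locus and the order is b – pr – vg.
Crossovers in the pr–vg interval produce the single-crossover classes pr vg b+ and pr+ vg+ b (67 + 51 = 118) plus the double crossovers (7).
RF(pr–vg) = (118 + 7) / 1000 = 125/1000 = 0.1250 → 12.5 cM.

12.5 cM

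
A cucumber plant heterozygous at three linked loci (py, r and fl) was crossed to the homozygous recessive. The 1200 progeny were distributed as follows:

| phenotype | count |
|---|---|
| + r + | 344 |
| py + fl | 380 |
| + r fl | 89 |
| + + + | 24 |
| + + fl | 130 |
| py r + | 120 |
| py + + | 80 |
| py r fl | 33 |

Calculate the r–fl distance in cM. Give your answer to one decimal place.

18.8 cM

The two most frequent reciprocal classes, + r + and py + fl, are the parental types, so the F1 was + r + / py + fl.
The two rarest classes, + + + and py r fl, are the double crossovers. Comparing them with the parentals, only the r allele has switched, so r is the middle locus and the order is fl – r – py.
Crossovers in the fl–r interval produce the single-crossover classes + r fl and py + + (89 + 80 = 169) plus the double crossovers (57).
RF(fl–r) = (169 + 57) / 1200 = 226/1200 = 0.1883 → 18.8 cM.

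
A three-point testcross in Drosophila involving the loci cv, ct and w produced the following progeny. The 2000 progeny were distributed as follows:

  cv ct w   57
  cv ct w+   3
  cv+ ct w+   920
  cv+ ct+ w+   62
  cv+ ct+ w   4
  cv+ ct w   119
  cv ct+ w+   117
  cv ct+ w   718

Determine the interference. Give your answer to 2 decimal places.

The two most frequent reciprocal classes, cv+ ct w+ and cv ct+ w, are the parental types, so the F1 was cv+ ct w+ / cv ct+ w.
The two rarest classes, cv ct w+ and cv+ ct+ w, are the double crossovers. Comparing them with the parentals, only the cv allele has switched, so cv is the middle locus and the order is ct – cv – w.
ct–cv: (119 + 7)/2000 = 0.0630; cv–w: (236 + 7)/2000 = 0.1215.
Expected DCO frequency = 0.0630 × 0.1215 ≈ 0.00765; observed = 7/2000 ≈ 0.00350.
Coefficient of coincidence = 0.00350/0.00765 ≈ 0.46; interference = 1 − 0.46 = 0.54.

0.54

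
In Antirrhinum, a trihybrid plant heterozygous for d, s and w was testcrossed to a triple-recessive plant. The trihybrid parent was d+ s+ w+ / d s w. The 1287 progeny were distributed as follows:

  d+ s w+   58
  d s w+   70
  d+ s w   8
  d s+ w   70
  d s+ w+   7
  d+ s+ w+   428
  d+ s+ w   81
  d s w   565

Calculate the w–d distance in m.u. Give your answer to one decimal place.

The two rarest classes, d s+ w+ and d+ s w, are the double crossovers. Comparing them with the parentals, only the d allele has switched, so d is the middle locus and the order is s – d – w.
Crossovers in the d–w interval produce the single-crossover classes d+ s+ w and d s w+ (81 + 70 = 151) plus the double crossovers (15).
RF(d–w) = (151 + 15) / 1287 = 166/1287 = 0.1290 → 12.9 m.u.

12.9 m.u.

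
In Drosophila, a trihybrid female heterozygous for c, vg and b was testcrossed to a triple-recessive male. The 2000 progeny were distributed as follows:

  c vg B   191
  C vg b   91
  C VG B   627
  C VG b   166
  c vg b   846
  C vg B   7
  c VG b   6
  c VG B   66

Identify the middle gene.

vg

The two most frequent reciprocal classes, c vg b and C VG B, are the parental types, so the F1 was c vg b / C VG B.
The two rarest classes, c VG b and C vg B, are the double crossovers. Comparing them with the parentals, only the vg allele has switched, so vg is the middle locus and the order is b – vg – c.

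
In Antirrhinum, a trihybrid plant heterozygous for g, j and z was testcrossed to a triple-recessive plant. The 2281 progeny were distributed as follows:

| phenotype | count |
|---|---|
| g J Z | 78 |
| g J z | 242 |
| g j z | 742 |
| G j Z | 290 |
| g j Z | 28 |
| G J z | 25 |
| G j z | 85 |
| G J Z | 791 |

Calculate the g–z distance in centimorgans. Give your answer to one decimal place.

9.5 centimorgans

The two most frequent reciprocal classes, G J Z and g j z, are the parental types, so the F1 was G J Z / g j z.
The two rarest classes, G J z and g j Z, are the double crossovers. Comparing them with the parentals, only the z allele has switched, so z is the middle locus and the order is j – z – g.
Crossovers in the z–g interval produce the single-crossover classes g J Z and G j z (78 + 85 = 163) plus the double crossovers (53).
RF(z–g) = (163 + 53) / 2281 = 216/2281 = 0.0947 → 9.5 centimorgans.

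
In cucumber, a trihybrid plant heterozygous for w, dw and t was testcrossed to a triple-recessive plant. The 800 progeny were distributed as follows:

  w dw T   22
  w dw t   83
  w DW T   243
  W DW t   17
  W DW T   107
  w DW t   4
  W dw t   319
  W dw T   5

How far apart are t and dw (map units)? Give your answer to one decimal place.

The two most frequent reciprocal classes, W dw t and w DW T, are the parental types, so the F1 was W dw t / w DW T.
The two rarest classes, W dw T and w DW t, are the double crossovers. Comparing them with the parentals, only the t allele has switched, so t is the middle locus and the order is w – t – dw.
Crossovers in the t–dw interval produce the single-crossover classes W DW t and w dw T (17 + 22 = 39) plus the double crossovers (9).
RF(t–dw) = (39 + 9) / 800 = 48/800 = 0.0600 → 6.0 map units.

6.0 map units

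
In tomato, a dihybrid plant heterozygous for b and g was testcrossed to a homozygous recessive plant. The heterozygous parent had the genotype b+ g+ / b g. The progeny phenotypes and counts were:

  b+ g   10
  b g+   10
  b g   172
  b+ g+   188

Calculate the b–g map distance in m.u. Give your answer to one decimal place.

5.3 m.u.

The recombinant classes are b+ g and b g+: 10 + 10 = 20.
Recombination frequency = 20/380 = 0.0526 ≈ 5.3%, i.e. 5.3 m.u.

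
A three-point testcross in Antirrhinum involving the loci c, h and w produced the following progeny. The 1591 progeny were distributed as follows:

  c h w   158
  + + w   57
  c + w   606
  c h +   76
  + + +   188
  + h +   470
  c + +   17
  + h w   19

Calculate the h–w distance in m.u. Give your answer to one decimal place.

24.0 m.u.

The two most frequent reciprocal classes, + h + and c + w, are the parental types, so the F1 was + h + / c + w.
The two rarest classes, + h w and c + +, are the double crossovers. Comparing them with the parentals, only the w allele has switched, so w is the middle locus and the order is c – w – h.
Crossovers in the w–h interval produce the single-crossover classes + + + and c h w (188 + 158 = 346) plus the double crossovers (36).
RF(w–h) = (346 + 36) / 1591 = 382/1591 = 0.2401 → 24.0 m.u.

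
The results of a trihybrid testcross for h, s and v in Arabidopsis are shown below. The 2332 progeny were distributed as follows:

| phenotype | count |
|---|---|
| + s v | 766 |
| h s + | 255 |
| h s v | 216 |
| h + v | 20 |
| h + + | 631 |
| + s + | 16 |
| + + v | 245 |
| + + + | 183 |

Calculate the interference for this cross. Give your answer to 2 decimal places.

0.64

The two most frequent reciprocal classes, + s v and h + +, are the parental types, so the F1 was + s v / h + +.
The two rarest classes, + s + and h + v, are the double crossovers. Comparing them with the parentals, only the v allele has switched, so v is the middle locus and the order is s – v – h.
s–v: (500 + 36)/2332 = 0.2298; v–h: (399 + 36)/2332 = 0.1865.
Expected DCO frequency = 0.2298 × 0.1865 ≈ 0.04286; observed = 36/2332 ≈ 0.01544.
Coefficient of coincidence = 0.01544/0.04286 ≈ 0.36; interference = 1 − 0.36 = 0.64.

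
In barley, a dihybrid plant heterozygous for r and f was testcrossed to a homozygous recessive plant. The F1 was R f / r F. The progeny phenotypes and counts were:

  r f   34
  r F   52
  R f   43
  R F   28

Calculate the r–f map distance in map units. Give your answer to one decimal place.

The recombinant classes are R F and r f: 28 + 34 = 62.
Recombination frequency = 62/157 = 0.3949 ≈ 39.5%, i.e. 39.5 map units.

39.5 map units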